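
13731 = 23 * 597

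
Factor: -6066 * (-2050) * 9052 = 2^4 * 3^2 * 5^2 * 31^1 * 41^1 * 73^1 * 337^1 = 112564335600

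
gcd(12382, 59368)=82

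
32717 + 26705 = 59422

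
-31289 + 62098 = 30809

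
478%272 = 206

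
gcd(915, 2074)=61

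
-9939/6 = -1656 - 1/2 = -1656.50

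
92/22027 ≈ 0.00418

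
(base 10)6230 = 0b1100001010110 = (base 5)144410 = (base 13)2ab3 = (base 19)h4h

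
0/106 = 0 = 0.00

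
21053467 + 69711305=90764772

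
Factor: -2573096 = -1*2^3*181^1*1777^1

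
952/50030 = 476/25015≈0.0190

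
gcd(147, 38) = 1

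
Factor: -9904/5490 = -1*2^3*3^ (-2)*5^ (-1)*61^ (-1)*619^1 = -4952/2745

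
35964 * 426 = 15320664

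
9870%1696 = 1390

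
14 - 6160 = -6146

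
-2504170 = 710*(-3527)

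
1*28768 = 28768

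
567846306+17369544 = 585215850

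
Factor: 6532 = 2^2*23^1*71^1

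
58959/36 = 6551/4 = 1637.75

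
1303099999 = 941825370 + 361274629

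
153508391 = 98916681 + 54591710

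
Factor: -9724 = -1*2^2*11^1*13^1*17^1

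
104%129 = 104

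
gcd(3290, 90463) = 1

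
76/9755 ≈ 0.00779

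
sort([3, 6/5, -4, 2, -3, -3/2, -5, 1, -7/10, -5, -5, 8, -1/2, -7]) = [-7, -5, -5, -5, -4, -3, -3/2, -7/10, -1/2, 1, 6/5, 2, 3, 8]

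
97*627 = 60819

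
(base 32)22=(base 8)102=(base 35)1v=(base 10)66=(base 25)2g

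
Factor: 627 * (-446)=-1 * 2^1 * 3^1 * 11^1 * 19^1 * 223^1=-279642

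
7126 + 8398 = 15524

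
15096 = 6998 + 8098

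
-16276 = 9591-25867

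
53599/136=394+15/136 ≈ 394.11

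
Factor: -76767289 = -1 * 76767289^1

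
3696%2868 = 828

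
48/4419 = 16/1473 ≈ 0.0109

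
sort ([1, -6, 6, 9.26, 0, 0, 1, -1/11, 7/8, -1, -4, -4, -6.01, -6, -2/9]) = [-6.01, -6, -6, -4, -4, -1, -2/9, -1/11, 0, 0, 7/8, 1, 1, 6, 9.26]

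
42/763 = 6/109 ≈ 0.0550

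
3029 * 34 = 102986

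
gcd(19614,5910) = 6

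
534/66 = 89/11≈8.09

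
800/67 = 11 + 63/67 ≈ 11.94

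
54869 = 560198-505329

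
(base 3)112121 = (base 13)244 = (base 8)612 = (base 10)394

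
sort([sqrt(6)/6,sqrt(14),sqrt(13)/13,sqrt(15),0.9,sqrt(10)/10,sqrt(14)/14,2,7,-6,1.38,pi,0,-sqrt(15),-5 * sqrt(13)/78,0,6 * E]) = [-6,-sqrt(15),-5 * sqrt(13)/78,0,0,sqrt(14)/14,sqrt(13)/13,sqrt(10)/10,sqrt(6)/6,0.9,1.38,2,pi,sqrt(14),sqrt(15),7,6 * E]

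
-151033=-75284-75749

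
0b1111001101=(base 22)205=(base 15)44d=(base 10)973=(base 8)1715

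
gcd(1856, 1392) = 464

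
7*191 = 1337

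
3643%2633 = 1010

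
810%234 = 108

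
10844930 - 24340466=-13495536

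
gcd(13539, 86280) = 3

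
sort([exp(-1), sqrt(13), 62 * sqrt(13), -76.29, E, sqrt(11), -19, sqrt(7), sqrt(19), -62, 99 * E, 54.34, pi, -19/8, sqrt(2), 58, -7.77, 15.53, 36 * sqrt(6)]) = [-76.29, -62, -19, -7.77, -19/8, exp(-1), sqrt(2), sqrt(7), E, pi, sqrt(11), sqrt(13), sqrt(19), 15.53, 54.34, 58, 36 * sqrt(6), 62 * sqrt(13), 99 * E]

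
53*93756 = 4969068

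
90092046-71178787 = 18913259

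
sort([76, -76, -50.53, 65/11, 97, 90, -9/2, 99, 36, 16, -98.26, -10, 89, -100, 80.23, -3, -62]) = [-100, -98.26, -76, -62, -50.53, -10, -9/2, -3, 65/11, 16, 36, 76, 80.23, 89, 90, 97, 99]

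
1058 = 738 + 320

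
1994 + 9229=11223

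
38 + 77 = 115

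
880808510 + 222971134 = 1103779644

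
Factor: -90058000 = -1*2^4*5^3*37^1*1217^1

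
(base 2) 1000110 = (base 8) 106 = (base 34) 22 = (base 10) 70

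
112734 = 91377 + 21357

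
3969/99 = 441/11 ≈ 40.09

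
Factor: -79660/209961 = -1 * 2^2 * 3^(-2) * 5^1 * 7^1 * 41^(-1) = -140/369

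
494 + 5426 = 5920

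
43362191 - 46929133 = -3566942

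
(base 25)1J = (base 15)2E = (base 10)44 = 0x2C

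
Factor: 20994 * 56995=2^1 * 3^1 * 5^1 * 3499^1 * 11399^1=1196553030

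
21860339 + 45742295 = 67602634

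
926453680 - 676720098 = 249733582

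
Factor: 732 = 2^2 * 3^1 * 61^1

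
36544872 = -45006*(-812)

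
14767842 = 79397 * 186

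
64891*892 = 57882772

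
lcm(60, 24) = 120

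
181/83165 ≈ 0.00218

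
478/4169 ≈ 0.115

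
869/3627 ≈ 0.240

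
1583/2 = 791 + 1/2 = 791.50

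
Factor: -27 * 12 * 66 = -1 * 2^3 * 3^5 * 11^1 = -21384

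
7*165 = 1155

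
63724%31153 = 1418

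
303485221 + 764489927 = 1067975148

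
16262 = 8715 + 7547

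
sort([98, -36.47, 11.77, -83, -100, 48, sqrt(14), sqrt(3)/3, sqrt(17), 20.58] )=[-100, -83, -36.47, sqrt(3)/3, sqrt(14), sqrt(17), 11.77, 20.58, 48, 98] 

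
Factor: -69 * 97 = -1 * 3^1 * 23^1 * 97^1 = -6693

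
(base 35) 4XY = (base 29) 76S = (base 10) 6089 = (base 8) 13711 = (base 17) 1413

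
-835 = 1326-2161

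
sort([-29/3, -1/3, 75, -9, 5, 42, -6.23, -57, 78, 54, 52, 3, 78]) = [-57, -29/3, -9, -6.23, -1/3, 3, 5, 42, 52, 54, 75, 78, 78]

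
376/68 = 5+9/17 ≈ 5.53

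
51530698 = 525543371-474012673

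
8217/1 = 8217 = 8217.00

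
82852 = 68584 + 14268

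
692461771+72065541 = 764527312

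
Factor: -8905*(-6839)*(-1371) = -1*3^1*5^1*7^1*13^1*137^1*457^1*977^1 = -83495675445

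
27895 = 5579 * 5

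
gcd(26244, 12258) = 54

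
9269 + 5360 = 14629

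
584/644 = 146/161 ≈ 0.907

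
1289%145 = 129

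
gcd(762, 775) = 1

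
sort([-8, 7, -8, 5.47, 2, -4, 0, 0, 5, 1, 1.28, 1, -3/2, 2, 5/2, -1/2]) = [-8, -8, -4, -3/2, -1/2, 0, 0, 1, 1, 1.28, 2, 2, 5/2, 5, 5.47, 7]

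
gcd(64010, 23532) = 74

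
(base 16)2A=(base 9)46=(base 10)42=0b101010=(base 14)30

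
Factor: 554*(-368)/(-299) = 2^5*13^(-1)*277^1 = 8864/13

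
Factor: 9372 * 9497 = 2^2 * 3^1 * 11^1 * 71^1 * 9497^1 = 89005884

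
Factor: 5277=3^1*1759^1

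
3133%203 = 88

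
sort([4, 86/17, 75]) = [4, 86/17, 75]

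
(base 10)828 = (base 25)183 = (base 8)1474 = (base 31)qm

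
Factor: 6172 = 2^2*1543^1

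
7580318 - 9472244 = -1891926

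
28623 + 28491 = 57114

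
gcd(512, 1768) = 8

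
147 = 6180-6033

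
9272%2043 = 1100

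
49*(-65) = -3185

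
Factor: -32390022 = -1 * 2^1 * 3^1 * 7^1 * 19^1 * 37^1 * 1097^1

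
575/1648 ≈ 0.349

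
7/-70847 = -1/10121 ≈ -0.0000988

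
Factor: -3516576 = -1*2^5*3^1*7^1*5233^1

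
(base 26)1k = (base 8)56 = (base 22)22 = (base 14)34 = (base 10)46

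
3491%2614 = 877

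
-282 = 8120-8402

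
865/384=2+97/384≈2.25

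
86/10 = 8+3/5 = 8.60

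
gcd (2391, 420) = 3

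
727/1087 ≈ 0.669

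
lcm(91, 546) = 546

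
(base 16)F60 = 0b111101100000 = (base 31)42U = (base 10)3936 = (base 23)7A3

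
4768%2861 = 1907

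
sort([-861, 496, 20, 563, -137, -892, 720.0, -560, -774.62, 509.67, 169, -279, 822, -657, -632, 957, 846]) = [-892, -861, -774.62, -657, -632, -560, -279, -137, 20, 169, 496, 509.67, 563, 720.0, 822, 846, 957]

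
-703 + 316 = -387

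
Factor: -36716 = -1*2^2*67^1*137^1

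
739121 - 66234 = 672887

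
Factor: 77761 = 77761^1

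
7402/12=3701/6 ≈ 616.83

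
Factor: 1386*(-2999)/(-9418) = 3^2*7^1*11^1*17^(-1)*277^(-1)*2999^1 = 2078307/4709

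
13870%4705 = 4460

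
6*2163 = 12978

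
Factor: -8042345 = -1*5^1*67^1*24007^1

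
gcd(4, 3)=1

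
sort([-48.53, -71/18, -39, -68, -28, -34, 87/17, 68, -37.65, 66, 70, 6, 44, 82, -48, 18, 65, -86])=[-86, -68, -48.53, -48, -39, -37.65, -34, -28, -71/18, 87/17, 6, 18, 44, 65, 66, 68, 70, 82]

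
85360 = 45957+39403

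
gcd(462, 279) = 3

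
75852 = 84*903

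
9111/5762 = 1 + 3349/5762 ≈ 1.58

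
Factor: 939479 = 199^1*4721^1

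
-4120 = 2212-6332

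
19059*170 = 3240030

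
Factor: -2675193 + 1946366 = -1 * 11^1 * 59^1 * 1123^1 = -728827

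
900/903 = 300/301 ≈ 0.997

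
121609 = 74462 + 47147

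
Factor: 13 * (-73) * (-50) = 2^1 * 5^2 * 13^1 * 73^1 = 47450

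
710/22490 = 71/2249 ≈ 0.0316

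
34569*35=1209915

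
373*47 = 17531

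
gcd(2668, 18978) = 2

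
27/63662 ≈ 0.000424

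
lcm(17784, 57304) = 515736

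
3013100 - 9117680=-6104580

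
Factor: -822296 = -1*2^3*23^1*41^1*109^1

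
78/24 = 3+1/4 = 3.25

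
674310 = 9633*70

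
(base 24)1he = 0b1111100110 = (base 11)828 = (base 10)998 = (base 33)u8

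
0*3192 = 0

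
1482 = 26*57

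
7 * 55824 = 390768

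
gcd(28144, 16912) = 16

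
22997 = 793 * 29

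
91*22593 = 2055963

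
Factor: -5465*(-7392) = 2^5*3^1*5^1*7^1*11^1*1093^1 = 40397280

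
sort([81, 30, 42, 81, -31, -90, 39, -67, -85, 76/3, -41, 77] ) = [-90, -85, -67, -41, -31, 76/3, 30, 39, 42, 77, 81, 81] 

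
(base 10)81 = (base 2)1010001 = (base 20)41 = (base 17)4d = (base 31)2j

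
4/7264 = 1/1816 ≈ 0.000551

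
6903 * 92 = 635076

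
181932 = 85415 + 96517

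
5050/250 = 101/5 = 20.20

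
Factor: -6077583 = -1*3^2*37^1*18251^1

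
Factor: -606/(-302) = 3^1*101^1*151^(-1) = 303/151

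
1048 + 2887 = 3935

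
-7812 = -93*84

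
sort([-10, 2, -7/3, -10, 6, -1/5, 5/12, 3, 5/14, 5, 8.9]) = [-10, -10, -7/3, -1/5, 5/14, 5/12, 2, 3, 5, 6, 8.9]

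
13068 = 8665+4403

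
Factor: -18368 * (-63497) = 2^6 * 7^2 * 41^1 * 47^1 * 193^1 = 1166312896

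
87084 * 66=5747544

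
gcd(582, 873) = 291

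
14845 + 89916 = 104761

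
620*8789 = 5449180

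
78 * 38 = 2964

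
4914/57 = 1638/19 ≈ 86.21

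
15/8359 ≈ 0.00179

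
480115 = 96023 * 5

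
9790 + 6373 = 16163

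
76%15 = 1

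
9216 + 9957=19173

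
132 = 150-18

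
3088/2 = 1544 = 1544.00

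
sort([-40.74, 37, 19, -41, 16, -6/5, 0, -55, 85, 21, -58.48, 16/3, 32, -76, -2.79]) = [-76, -58.48, -55, -41, -40.74, -2.79, -6/5, 0, 16/3, 16, 19, 21, 32, 37, 85]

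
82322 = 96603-14281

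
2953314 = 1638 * 1803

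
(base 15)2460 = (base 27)agi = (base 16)1e3c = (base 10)7740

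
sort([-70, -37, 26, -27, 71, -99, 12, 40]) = [-99, -70, -37, -27, 12, 26, 40, 71]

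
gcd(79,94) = 1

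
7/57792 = 1/8256 ≈ 0.000121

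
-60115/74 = -812 - 27/74 ≈ -812.36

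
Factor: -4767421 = -1*4767421^1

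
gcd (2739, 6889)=83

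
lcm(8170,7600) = 326800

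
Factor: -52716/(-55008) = 2^(-3) * 3^(-1) * 23^1 = 23/24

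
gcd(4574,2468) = 2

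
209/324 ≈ 0.645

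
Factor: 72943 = 13^1*31^1*181^1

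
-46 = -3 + -43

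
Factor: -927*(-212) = 2^2*3^2*53^1*103^1 = 196524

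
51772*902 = 46698344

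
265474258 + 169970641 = 435444899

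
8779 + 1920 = 10699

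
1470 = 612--858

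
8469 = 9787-1318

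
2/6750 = 1/3375 ≈ 0.000296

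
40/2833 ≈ 0.0141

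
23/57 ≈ 0.404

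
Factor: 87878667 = 3^1*19^1*1541731^1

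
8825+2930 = 11755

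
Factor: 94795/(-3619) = -1 * 5^1 * 7^(-1) * 11^(-1) * 47^(-1) * 18959^1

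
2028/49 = 41 + 19/49≈41.39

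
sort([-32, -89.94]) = [-89.94, -32]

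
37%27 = 10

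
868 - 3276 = -2408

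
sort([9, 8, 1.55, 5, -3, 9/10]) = [-3, 9/10, 1.55, 5, 8, 9]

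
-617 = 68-685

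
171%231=171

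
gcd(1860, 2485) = 5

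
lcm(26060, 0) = 0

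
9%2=1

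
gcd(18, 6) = 6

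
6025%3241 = 2784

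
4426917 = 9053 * 489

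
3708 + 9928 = 13636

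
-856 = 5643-6499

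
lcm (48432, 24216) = 48432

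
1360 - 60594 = -59234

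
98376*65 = 6394440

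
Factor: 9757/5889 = 3^(-1)*11^1*13^(-1)*151^(-1)*887^1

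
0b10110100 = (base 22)84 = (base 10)180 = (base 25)75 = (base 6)500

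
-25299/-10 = 2529 + 9/10 = 2529.90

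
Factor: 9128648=2^3*1141081^1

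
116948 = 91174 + 25774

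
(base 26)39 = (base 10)87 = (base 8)127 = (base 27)36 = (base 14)63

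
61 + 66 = 127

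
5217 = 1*5217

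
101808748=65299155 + 36509593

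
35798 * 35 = 1252930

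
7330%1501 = 1326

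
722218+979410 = 1701628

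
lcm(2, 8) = 8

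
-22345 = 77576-99921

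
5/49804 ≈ 0.000100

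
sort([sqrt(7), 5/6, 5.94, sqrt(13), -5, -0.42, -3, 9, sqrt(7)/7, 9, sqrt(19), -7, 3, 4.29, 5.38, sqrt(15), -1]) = [-7, -5, -3, -1, -0.42, sqrt(7)/7, 5/6, sqrt(7), 3, sqrt(13), sqrt(15), 4.29, sqrt(19), 5.38, 5.94, 9, 9]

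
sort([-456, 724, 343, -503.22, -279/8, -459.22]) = [-503.22, -459.22, -456, -279/8, 343, 724]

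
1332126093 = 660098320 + 672027773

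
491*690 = 338790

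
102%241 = 102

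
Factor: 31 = 31^1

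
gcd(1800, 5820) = 60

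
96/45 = 2 + 2/15 ≈ 2.13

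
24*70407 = 1689768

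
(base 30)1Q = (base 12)48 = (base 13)44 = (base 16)38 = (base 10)56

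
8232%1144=224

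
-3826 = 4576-8402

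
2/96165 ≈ 0.0000208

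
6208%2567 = 1074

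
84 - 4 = 80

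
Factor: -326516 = -1 * 2^2 * 81629^1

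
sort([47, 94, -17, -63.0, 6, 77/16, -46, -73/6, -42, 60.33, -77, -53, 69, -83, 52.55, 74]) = [-83, -77, -63.0, -53, -46, -42, -17, -73/6, 77/16, 6, 47, 52.55, 60.33, 69, 74, 94]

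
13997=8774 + 5223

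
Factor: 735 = 3^1*5^1*7^2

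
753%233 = 54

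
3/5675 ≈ 0.000529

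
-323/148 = -2 - 27/148 ≈ -2.18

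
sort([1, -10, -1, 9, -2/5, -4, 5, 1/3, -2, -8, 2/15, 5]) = [-10, -8, -4, -2, -1, -2/5, 2/15, 1/3, 1, 5, 5, 9]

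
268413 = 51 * 5263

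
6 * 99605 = 597630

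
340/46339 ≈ 0.00734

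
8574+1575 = 10149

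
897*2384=2138448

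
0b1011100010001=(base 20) ef5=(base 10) 5905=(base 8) 13421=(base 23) b3h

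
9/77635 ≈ 0.000116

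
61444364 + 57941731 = 119386095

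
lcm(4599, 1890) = 137970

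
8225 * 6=49350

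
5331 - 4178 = 1153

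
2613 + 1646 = 4259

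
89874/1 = 89874 = 89874.00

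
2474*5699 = 14099326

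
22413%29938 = 22413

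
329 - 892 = -563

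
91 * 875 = 79625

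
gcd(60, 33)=3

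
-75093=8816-83909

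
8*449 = 3592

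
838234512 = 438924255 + 399310257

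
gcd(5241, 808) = 1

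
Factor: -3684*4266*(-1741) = 2^3*3^4*79^1*307^1*1741^1 = 27361458504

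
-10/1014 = -5/507 ≈ -0.00986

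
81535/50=1630 + 7/10=1630.70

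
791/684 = 1 + 107/684 ≈ 1.16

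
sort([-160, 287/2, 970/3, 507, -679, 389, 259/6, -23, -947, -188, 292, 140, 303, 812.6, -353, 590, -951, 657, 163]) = [-951, -947, -679, -353, -188, -160, -23, 259/6, 140, 287/2, 163, 292, 303, 970/3, 389, 507, 590, 657, 812.6]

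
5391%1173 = 699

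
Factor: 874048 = 2^6*7^1*1951^1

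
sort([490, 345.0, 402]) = [345.0, 402, 490]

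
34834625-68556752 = -33722127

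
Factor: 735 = 3^1 * 5^1 * 7^2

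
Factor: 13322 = 2^1*6661^1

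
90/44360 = 9/4436 ≈ 0.00203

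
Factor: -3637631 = -1*67^1*54293^1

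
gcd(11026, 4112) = 2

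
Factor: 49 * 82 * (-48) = -1 * 2^5 * 3^1 * 7^2 * 41^1 = -192864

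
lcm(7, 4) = 28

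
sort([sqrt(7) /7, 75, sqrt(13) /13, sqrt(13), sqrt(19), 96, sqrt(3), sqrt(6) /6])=[sqrt(13) /13, sqrt(7) /7, sqrt(6) /6, sqrt(3), sqrt(13), sqrt(19), 75, 96]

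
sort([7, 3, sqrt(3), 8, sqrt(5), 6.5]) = [sqrt(3), sqrt(5), 3, 6.5, 7, 8]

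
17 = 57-40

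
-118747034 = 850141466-968888500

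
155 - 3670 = -3515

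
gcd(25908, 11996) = 4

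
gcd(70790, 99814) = 2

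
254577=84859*3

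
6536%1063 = 158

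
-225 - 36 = -261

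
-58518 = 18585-77103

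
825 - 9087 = -8262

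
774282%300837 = 172608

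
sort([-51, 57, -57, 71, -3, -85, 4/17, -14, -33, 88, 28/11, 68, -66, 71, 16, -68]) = [-85, -68, -66, -57, -51, -33, -14, -3, 4/17, 28/11, 16, 57, 68, 71, 71, 88]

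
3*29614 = 88842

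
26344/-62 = -13172/31 ≈ -424.90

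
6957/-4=-1739 - 1/4=-1739.25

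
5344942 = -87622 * (-61) 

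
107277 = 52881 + 54396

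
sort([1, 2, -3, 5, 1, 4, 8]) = [-3, 1, 1, 2, 4, 5, 8]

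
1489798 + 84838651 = 86328449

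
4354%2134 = 86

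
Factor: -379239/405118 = -1*2^(-1)*3^1*19^(-1)*1523^(-1)*18059^1 = -54177/57874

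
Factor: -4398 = -1*2^1*3^1*733^1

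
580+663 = 1243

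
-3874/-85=45+49/85 ≈ 45.58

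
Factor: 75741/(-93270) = -1*2^(-1)*5^(-1)*3109^(-1)*25247^1 = -25247/31090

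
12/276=1/23 ≈ 0.0435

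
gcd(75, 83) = 1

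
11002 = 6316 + 4686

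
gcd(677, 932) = 1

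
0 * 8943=0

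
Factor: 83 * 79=79^1 * 83^1=6557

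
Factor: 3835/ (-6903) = -1 * 3^ (-2) * 5^1 = -5/9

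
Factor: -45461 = -1*13^2*269^1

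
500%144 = 68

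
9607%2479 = 2170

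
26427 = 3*8809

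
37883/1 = 37883 = 37883.00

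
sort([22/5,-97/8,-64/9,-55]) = [-55,-97/8,-64/9,22/5]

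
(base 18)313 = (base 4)33201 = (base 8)1741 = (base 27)19l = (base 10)993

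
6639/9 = 737 + 2/3 ≈ 737.67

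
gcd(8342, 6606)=2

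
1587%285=162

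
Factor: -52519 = -1*29^1*1811^1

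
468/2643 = 156/881 ≈ 0.177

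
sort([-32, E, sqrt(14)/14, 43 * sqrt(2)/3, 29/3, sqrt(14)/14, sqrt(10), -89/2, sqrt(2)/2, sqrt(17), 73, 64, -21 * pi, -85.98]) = [-85.98, -21 * pi, -89/2, -32, sqrt(14)/14, sqrt(14)/14, sqrt(2)/2, E, sqrt(10), sqrt(17), 29/3, 43 * sqrt(2)/3, 64, 73]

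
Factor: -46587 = -1 * 3^1 * 53^1 * 293^1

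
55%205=55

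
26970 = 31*870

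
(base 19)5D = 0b1101100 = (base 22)4K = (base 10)108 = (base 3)11000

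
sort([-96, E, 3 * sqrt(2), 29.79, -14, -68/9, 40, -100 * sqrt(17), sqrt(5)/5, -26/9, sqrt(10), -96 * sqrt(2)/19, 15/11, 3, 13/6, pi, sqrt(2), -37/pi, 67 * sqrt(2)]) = [-100 * sqrt(17), -96, -14, -37/pi, -68/9, -96 * sqrt(2)/19, -26/9, sqrt(5)/5, 15/11, sqrt(2), 13/6, E, 3, pi, sqrt(10), 3 * sqrt(2), 29.79, 40, 67 * sqrt(2)]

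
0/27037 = 0 = 0.00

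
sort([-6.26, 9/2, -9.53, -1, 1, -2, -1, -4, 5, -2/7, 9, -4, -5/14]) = [-9.53, -6.26, -4, -4, -2, -1, -1, -5/14, -2/7, 1, 9/2, 5, 9]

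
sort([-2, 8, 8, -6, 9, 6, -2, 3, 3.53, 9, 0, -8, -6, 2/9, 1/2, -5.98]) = [-8, -6, -6, -5.98, -2, -2, 0, 2/9, 1/2, 3, 3.53, 6, 8, 8, 9, 9]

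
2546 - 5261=-2715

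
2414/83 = 29+7/83 ≈ 29.08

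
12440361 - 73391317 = -60950956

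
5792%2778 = 236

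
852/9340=213/2335 ≈ 0.0912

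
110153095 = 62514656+47638439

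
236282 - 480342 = -244060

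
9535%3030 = 445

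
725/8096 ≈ 0.0896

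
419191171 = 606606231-187415060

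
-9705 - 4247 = -13952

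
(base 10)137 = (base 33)45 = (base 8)211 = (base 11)115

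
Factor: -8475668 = -1*2^2*2118917^1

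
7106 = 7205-99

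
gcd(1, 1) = 1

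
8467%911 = 268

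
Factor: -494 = -1*2^1*13^1*19^1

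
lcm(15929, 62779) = 1067243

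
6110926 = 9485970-3375044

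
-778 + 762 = -16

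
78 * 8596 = 670488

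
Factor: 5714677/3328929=3^(-2)*283^(-1)*1109^1*1307^(-1)*5153^1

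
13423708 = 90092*149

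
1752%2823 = 1752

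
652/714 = 326/357 ≈ 0.913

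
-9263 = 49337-58600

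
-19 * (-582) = 11058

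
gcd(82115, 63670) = 5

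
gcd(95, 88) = 1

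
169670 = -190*(-893)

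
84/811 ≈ 0.104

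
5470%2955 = 2515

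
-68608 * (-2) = 137216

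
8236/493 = 284/17 ≈ 16.71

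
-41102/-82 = 501 + 10/41≈501.24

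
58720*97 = 5695840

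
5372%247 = 185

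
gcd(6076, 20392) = 4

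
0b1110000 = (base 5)422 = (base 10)112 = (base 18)64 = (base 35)37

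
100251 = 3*33417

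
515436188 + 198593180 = 714029368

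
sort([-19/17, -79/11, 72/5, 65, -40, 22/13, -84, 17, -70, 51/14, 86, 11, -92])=[-92, -84, -70, -40, -79/11, -19/17, 22/13, 51/14, 11, 72/5, 17, 65, 86]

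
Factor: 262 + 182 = 2^2 * 3^1 * 37^1 = 444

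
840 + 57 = 897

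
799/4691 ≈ 0.170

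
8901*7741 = 68902641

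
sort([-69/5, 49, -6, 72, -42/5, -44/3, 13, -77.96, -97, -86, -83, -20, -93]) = [-97, -93, -86, -83, -77.96, -20, -44/3, -69/5, -42/5, -6, 13, 49, 72]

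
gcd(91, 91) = 91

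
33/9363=11/3121 ≈ 0.00352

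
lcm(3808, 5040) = 171360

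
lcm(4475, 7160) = 35800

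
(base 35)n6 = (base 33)oj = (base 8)1453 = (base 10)811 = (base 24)19j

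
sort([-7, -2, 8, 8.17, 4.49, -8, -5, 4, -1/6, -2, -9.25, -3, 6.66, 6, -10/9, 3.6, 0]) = [-9.25, -8, -7, -5, -3, -2, -2, -10/9, -1/6, 0, 3.6, 4, 4.49, 6, 6.66, 8, 8.17]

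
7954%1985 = 14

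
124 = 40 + 84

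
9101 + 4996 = 14097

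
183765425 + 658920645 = 842686070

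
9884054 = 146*67699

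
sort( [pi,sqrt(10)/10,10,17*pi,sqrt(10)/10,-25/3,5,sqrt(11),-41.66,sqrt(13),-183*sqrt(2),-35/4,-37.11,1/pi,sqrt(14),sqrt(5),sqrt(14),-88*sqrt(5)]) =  [-183*sqrt(2),-88*sqrt(5),-41.66,-37.11,-35/4,-25/3,sqrt(10)/10,sqrt(10)/10,1/pi,sqrt(5),pi,sqrt(11),sqrt(13),sqrt(14),sqrt(14),5,10,17*pi]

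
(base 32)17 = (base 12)33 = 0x27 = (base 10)39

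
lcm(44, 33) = 132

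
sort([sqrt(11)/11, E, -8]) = [-8, sqrt(11)/11, E]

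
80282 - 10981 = 69301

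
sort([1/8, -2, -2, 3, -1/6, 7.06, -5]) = [-5, -2, -2, -1/6, 1/8, 3, 7.06]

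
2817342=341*8262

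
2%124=2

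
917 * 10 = 9170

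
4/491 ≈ 0.00815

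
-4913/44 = -111-29/44 ≈ -111.66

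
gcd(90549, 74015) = 1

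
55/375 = 11/75 ≈ 0.147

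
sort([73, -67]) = [-67, 73]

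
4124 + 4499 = 8623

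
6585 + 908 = 7493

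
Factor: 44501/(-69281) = -1 * 29^(-1) * 2389^(-1) * 44501^1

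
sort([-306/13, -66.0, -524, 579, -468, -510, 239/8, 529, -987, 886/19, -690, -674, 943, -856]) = [-987, -856, -690, -674, -524, -510, -468, -66.0, -306/13, 239/8, 886/19, 529, 579, 943]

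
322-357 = -35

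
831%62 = 25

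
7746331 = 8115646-369315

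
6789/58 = 117 + 3/58≈117.05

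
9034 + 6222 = 15256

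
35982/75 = 479 + 19/25 = 479.76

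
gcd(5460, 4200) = 420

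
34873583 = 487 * 71609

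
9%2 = 1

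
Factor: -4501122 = -1*2^1*3^1*757^1*991^1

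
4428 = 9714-5286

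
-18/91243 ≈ -0.000197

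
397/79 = 5+2/79 ≈ 5.03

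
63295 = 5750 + 57545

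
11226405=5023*2235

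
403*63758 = 25694474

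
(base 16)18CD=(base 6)45221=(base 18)11AD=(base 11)4852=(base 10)6349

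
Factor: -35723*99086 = -1*2^1*13^1*37^1*103^1*139^1*257^1 = -3539649178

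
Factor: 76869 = 3^4*13^1*73^1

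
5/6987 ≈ 0.000716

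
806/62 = 13 = 13.00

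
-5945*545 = -3240025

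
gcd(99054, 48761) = 1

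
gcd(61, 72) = 1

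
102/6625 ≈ 0.0154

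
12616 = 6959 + 5657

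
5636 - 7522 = -1886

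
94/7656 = 47/3828 ≈ 0.0123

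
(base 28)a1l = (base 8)17321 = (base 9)11735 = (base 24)dgh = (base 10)7889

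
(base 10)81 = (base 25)36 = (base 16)51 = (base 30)2l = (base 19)45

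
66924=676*99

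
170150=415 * 410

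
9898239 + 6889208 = 16787447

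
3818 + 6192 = 10010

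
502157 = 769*653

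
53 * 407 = 21571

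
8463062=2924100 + 5538962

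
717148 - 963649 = -246501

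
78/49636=39/24818 ≈ 0.00157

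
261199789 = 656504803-395305014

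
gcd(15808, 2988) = 4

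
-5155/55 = -93-8/11 ≈ -93.73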